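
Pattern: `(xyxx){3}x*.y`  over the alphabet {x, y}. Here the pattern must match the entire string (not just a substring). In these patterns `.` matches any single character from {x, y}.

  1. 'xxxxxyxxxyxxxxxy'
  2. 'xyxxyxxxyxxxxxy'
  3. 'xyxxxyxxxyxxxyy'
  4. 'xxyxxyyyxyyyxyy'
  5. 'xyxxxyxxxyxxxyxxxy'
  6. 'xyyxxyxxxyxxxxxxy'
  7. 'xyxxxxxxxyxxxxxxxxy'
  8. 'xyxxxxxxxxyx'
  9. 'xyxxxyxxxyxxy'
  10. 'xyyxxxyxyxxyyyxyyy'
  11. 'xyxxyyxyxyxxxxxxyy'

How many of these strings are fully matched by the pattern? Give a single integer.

1 → no match — must start with 'xyxx'
2 → no match
3 → match
4 → no match — must start with 'xyxx'
5 → no match
6 → no match — must start with 'xyxx'
7 → no match
8 → no match — must end with 'y'
9 → no match
10 → no match — must start with 'xyxx'
11 → no match
Total matched: 1

1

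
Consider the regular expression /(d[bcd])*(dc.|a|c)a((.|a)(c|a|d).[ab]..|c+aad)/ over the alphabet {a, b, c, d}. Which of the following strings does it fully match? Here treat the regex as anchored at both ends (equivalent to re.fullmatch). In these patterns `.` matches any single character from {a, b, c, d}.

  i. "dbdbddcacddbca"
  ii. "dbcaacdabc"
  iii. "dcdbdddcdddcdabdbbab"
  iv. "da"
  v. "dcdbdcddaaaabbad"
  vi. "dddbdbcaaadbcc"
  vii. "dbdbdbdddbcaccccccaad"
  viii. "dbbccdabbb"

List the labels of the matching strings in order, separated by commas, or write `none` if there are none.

i, ii, iii, v, vi, vii

i → match
ii → match
iii → match
iv → no match
v → match
vi → match
vii → match
viii → no match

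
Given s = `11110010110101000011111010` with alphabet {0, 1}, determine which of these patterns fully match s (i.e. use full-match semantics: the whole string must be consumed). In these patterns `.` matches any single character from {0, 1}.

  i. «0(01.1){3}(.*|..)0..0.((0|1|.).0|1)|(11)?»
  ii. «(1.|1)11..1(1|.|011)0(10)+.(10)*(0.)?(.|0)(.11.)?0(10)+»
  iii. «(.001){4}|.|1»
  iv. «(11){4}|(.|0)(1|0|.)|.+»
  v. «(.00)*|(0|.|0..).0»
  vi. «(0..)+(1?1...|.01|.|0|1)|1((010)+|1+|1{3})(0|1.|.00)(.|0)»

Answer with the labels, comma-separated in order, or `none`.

i → no match
ii → match
iii → no match
iv → match
v → no match
vi → no match

ii, iv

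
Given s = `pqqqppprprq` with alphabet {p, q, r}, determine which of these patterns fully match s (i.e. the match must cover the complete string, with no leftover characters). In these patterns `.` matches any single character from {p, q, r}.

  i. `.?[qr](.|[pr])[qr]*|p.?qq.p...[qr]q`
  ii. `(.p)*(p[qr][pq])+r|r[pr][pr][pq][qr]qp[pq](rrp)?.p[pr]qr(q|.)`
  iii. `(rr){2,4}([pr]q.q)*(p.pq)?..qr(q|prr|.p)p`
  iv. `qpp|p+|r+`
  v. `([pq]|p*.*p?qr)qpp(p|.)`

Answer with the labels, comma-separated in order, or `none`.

i

i → match
ii → no match
iii → no match — must start with `rr`
iv → no match
v → no match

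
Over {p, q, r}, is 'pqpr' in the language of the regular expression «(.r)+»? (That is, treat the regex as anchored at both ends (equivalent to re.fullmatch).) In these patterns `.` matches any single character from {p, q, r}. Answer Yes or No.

No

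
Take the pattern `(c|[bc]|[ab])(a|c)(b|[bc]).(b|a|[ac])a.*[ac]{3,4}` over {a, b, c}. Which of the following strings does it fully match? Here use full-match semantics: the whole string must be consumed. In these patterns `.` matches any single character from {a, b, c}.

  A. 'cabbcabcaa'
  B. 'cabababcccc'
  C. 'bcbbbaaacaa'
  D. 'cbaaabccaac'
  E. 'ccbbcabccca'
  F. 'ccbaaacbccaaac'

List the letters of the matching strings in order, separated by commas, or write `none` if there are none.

A → match
B → match
C → match
D → no match
E → match
F → match

A, B, C, E, F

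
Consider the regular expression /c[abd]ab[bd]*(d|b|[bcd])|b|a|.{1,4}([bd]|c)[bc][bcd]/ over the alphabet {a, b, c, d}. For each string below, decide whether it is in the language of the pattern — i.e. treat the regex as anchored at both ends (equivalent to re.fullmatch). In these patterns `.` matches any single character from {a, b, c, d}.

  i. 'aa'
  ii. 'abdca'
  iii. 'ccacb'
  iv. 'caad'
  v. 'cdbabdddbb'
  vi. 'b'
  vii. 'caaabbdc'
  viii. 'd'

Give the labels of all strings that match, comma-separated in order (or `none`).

vi

i → no match
ii → no match
iii → no match
iv → no match
v → no match
vi → match
vii → no match
viii → no match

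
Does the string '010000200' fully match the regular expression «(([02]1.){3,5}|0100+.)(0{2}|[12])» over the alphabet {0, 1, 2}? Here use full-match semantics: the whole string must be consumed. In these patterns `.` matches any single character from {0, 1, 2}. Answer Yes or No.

Yes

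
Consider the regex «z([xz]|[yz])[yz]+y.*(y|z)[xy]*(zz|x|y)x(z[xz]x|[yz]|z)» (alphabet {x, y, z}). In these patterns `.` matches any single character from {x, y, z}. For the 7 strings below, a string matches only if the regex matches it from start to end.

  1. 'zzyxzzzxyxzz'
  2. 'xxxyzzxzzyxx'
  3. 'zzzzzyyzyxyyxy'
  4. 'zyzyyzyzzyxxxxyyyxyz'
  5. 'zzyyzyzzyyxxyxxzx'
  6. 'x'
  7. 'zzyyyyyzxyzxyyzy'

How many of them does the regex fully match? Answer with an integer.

1 → no match
2 → no match — must start with 'z'
3 → match
4 → no match
5 → no match
6 → no match — must start with 'z'
7 → no match
Total matched: 1

1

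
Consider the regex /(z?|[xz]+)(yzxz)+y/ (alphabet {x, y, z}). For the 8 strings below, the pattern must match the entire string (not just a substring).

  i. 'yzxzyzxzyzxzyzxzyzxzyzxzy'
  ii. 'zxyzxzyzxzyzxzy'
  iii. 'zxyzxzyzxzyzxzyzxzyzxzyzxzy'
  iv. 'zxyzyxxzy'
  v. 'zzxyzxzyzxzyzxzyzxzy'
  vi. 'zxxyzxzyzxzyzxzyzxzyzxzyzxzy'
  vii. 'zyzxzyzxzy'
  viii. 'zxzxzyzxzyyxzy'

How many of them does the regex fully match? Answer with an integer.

6

i → match
ii → match
iii → match
iv → no match — must end with 'yzxzy'
v → match
vi → match
vii → match
viii → no match — must end with 'yzxzy'
Total matched: 6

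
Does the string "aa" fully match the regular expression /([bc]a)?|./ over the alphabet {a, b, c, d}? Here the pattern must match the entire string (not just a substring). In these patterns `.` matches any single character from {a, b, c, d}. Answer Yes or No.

No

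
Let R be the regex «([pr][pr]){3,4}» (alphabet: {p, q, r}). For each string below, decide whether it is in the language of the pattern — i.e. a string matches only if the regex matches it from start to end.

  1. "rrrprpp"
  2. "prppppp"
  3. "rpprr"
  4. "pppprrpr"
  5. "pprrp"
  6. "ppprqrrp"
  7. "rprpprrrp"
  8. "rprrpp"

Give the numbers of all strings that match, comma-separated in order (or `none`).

1 → no match
2 → no match
3 → no match
4 → match
5 → no match
6 → no match
7 → no match
8 → match

4, 8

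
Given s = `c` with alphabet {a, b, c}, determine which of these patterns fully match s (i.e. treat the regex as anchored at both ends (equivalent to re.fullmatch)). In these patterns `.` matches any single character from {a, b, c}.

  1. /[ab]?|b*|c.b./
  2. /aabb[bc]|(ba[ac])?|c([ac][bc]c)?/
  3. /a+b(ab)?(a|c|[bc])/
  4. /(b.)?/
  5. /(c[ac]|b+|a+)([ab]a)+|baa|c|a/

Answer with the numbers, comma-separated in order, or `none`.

2, 5

1 → no match
2 → match
3 → no match — must start with `a`
4 → no match
5 → match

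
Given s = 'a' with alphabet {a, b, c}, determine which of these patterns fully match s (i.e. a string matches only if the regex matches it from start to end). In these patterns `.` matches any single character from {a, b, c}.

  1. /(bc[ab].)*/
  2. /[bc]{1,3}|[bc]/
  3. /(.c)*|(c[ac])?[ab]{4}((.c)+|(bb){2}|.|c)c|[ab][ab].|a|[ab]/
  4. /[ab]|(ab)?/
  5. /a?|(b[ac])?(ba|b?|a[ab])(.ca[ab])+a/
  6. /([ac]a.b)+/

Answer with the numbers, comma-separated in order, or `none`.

3, 4, 5

1 → no match
2 → no match
3 → match
4 → match
5 → match
6 → no match — must end with 'b'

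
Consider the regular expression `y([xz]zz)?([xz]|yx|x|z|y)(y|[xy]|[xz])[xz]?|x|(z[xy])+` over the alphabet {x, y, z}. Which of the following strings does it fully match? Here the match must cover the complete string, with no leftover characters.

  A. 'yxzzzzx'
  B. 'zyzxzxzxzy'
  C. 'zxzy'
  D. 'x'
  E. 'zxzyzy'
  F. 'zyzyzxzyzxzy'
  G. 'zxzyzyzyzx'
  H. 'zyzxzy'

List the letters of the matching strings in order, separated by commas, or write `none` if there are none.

A, B, C, D, E, F, G, H

A → match
B → match
C → match
D → match
E → match
F → match
G → match
H → match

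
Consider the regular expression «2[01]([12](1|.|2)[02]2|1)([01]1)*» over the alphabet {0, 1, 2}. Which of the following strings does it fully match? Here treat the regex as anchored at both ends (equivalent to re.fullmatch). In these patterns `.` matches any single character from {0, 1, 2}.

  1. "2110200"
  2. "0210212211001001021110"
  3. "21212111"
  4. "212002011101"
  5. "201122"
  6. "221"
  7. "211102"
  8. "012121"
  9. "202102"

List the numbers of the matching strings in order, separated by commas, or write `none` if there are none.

4, 5, 7, 9

1 → no match
2 → no match — must start with "2"
3 → no match
4 → match
5 → match
6 → no match
7 → match
8 → no match — must start with "2"
9 → match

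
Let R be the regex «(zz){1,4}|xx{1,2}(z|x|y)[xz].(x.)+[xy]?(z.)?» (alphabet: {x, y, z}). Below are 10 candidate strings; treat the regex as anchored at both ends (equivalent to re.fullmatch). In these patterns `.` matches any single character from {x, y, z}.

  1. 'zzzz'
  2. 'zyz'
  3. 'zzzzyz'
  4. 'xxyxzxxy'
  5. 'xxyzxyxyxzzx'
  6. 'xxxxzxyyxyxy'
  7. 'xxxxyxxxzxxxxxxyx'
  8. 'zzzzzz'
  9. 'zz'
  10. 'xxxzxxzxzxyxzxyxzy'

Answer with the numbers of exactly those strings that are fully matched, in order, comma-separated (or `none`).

1, 4, 8, 9, 10

1 → match
2 → no match
3 → no match
4 → match
5 → no match
6 → no match
7 → no match
8 → match
9 → match
10 → match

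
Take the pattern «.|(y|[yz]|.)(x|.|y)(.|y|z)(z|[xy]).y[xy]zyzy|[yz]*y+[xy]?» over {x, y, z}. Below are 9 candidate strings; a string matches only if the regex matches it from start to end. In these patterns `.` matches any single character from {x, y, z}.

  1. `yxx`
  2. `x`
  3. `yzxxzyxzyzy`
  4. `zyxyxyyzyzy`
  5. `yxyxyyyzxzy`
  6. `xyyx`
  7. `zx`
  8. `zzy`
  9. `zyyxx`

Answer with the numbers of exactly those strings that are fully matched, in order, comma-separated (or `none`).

2, 3, 4, 8

1 → no match
2 → match
3 → match
4 → match
5 → no match
6 → no match
7 → no match
8 → match
9 → no match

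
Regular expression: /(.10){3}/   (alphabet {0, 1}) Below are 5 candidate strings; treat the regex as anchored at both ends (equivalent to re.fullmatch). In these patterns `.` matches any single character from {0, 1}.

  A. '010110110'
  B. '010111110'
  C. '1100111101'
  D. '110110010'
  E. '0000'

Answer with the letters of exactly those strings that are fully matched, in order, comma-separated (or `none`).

A, D

A → match
B → no match
C → no match — must end with '10'
D → match
E → no match — must end with '10'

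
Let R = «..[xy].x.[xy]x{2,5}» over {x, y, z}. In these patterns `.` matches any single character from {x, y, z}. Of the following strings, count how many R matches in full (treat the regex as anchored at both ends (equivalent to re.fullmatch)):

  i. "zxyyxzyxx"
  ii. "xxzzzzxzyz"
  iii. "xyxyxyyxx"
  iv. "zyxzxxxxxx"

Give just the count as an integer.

3

i → match
ii → no match — must end with "x"
iii → match
iv → match
Total matched: 3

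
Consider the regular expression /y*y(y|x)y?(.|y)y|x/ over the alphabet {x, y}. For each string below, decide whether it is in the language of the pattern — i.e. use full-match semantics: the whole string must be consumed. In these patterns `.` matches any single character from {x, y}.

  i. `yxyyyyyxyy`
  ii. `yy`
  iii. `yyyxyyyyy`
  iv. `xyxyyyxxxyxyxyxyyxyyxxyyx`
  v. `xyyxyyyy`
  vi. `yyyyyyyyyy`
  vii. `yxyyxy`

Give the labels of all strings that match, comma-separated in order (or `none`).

i → no match
ii → no match
iii → no match
iv → no match
v → no match
vi → match
vii → no match

vi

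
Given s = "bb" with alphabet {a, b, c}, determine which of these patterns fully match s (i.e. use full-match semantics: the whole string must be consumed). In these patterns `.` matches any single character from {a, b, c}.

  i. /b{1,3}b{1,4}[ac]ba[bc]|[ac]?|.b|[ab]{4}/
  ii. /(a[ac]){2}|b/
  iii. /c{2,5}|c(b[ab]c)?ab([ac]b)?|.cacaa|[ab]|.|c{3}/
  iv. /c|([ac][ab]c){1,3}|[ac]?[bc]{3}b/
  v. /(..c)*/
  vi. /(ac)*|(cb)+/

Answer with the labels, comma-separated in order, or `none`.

i → match
ii → no match
iii → no match
iv → no match
v → no match
vi → no match

i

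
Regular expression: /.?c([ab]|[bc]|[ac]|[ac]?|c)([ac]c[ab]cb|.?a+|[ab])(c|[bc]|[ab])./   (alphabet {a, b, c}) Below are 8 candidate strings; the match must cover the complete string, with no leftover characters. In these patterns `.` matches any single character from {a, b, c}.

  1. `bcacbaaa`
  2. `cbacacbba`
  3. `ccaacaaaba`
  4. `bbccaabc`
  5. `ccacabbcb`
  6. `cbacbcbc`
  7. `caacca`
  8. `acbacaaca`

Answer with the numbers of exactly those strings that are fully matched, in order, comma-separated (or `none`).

2

1 → no match
2 → match
3 → no match
4 → no match
5 → no match
6 → no match
7 → no match
8 → no match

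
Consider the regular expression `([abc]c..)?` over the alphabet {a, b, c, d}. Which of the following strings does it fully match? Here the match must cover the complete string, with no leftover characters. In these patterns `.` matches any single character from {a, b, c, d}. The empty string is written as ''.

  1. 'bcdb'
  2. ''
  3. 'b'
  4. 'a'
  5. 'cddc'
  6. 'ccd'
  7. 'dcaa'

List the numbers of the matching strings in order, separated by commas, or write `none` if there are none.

1, 2

1 → match
2 → match
3 → no match
4 → no match
5 → no match
6 → no match
7 → no match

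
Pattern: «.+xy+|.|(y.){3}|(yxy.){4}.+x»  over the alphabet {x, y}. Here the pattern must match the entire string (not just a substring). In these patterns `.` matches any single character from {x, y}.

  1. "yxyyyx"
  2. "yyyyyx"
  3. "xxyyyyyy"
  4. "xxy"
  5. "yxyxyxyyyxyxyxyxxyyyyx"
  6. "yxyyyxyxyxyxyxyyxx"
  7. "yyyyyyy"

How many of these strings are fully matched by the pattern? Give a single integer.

6

1 → match
2 → match
3 → match
4 → match
5 → match
6 → match
7 → no match
Total matched: 6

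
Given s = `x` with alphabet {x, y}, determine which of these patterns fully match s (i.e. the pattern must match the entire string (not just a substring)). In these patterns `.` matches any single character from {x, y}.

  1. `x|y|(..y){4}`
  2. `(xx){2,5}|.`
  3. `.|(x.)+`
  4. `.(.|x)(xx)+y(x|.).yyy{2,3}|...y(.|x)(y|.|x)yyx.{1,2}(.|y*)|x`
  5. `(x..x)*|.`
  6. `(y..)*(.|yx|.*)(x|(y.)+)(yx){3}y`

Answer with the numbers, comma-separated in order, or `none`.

1, 2, 3, 4, 5

1 → match
2 → match
3 → match
4 → match
5 → match
6 → no match — must end with `yxy`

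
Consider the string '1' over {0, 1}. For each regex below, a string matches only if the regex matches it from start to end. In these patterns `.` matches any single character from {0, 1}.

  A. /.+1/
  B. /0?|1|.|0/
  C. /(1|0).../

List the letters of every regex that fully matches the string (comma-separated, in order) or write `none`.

A → no match
B → match
C → no match

B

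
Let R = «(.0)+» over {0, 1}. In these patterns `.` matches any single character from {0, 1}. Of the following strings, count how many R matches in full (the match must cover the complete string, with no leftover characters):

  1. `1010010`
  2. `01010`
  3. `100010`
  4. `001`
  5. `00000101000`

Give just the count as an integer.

1 → no match
2 → no match
3 → match
4 → no match — must end with `0`
5 → no match
Total matched: 1

1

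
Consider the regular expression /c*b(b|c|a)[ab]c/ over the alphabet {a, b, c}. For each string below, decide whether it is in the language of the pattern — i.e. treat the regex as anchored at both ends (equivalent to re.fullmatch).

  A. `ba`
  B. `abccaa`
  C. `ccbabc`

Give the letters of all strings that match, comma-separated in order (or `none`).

A → no match — must end with `c`
B → no match — must end with `c`
C → match

C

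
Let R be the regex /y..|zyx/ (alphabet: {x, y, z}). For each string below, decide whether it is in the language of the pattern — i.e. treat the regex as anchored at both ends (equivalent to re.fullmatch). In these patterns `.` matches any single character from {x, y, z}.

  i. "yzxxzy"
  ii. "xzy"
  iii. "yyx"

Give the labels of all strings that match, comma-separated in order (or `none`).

i. "yzxxzy" → no match
ii. "xzy" → no match
iii. "yyx" → match

iii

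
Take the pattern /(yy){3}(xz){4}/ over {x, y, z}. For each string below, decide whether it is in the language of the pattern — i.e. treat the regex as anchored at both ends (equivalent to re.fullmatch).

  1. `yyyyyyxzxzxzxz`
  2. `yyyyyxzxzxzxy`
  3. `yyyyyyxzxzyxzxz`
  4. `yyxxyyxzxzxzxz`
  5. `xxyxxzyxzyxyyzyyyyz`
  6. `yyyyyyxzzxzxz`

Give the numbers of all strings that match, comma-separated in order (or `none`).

1 → match
2 → no match — must end with `xz`
3 → no match
4 → no match
5 → no match — must start with `yy`
6 → no match

1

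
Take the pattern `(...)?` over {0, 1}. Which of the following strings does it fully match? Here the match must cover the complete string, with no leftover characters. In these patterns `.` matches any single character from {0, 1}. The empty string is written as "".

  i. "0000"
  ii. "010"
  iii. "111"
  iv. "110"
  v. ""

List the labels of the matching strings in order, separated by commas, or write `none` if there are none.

i → no match
ii → match
iii → match
iv → match
v → match

ii, iii, iv, v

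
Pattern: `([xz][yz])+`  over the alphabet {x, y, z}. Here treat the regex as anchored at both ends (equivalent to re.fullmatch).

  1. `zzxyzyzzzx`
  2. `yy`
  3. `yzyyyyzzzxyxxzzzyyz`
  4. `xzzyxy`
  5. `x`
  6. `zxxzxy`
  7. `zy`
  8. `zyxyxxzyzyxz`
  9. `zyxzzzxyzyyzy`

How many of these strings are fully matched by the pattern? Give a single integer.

2

1. `zzxyzyzzzx` → no match
2. `yy` → no match
3 → no match
4. `xzzyxy` → match
5. `x` → no match
6. `zxxzxy` → no match
7. `zy` → match
8. `zyxyxxzyzyxz` → no match
9 → no match
Total matched: 2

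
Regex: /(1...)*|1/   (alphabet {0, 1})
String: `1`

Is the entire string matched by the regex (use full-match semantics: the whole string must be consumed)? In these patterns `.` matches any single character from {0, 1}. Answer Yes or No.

Yes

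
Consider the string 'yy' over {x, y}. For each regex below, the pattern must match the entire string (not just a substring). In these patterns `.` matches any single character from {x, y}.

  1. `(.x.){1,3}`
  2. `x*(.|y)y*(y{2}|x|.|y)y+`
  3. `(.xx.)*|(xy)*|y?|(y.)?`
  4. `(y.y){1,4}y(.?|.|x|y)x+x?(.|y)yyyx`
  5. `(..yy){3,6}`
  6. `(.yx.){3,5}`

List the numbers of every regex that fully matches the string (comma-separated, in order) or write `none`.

3

1 → no match
2 → no match
3 → match
4 → no match — must end with 'yyyx'
5 → no match
6 → no match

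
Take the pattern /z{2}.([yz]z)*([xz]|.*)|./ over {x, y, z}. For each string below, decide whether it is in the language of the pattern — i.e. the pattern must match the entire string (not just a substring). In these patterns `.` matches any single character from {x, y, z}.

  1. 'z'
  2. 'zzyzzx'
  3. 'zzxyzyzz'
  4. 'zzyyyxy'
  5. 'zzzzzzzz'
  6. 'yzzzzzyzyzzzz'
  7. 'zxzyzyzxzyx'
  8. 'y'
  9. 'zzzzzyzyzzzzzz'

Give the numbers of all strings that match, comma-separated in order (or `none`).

1 → match
2 → match
3 → match
4 → match
5 → match
6 → no match
7 → no match
8 → match
9 → match

1, 2, 3, 4, 5, 8, 9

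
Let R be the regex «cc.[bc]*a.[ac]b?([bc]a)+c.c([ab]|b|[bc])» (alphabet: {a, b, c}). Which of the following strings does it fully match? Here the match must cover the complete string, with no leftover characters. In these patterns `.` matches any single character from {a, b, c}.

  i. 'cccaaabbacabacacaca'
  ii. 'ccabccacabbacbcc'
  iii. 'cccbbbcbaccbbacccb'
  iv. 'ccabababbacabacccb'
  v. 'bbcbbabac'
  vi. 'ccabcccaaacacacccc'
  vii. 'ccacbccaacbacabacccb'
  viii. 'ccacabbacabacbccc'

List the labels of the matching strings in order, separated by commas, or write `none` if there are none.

i, ii, iii, iv, vi, vii

i → match
ii → match
iii → match
iv → match
v. 'bbcbbabac' → no match — must start with 'cc'
vi → match
vii → match
viii → no match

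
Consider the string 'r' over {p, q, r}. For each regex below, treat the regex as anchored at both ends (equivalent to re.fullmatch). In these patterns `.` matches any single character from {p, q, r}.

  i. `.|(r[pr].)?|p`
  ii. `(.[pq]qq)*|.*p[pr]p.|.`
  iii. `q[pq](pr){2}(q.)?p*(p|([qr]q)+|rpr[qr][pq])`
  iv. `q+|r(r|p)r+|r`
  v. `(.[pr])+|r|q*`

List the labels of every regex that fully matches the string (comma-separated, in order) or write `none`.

i, ii, iv, v

i → match
ii → match
iii → no match — must start with 'q'
iv → match
v → match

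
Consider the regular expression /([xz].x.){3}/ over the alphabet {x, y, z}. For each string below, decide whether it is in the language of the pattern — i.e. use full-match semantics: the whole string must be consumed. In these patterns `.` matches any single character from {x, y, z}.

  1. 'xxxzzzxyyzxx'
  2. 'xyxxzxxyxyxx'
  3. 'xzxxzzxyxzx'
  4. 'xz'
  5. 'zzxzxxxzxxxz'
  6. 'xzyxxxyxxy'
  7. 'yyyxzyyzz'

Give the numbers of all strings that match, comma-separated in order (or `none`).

1. 'xxxzzzxyyzxx' → no match
2. 'xyxxzxxyxyxx' → match
3. 'xzxxzzxyxzx' → no match
4. 'xz' → no match
5. 'zzxzxxxzxxxz' → match
6. 'xzyxxxyxxy' → no match
7. 'yyyxzyyzz' → no match

2, 5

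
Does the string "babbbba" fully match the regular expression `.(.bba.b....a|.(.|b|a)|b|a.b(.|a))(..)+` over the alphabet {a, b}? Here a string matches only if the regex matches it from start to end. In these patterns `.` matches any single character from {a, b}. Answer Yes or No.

Yes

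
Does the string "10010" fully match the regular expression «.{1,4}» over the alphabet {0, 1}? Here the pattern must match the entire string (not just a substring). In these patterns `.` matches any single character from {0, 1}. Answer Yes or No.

No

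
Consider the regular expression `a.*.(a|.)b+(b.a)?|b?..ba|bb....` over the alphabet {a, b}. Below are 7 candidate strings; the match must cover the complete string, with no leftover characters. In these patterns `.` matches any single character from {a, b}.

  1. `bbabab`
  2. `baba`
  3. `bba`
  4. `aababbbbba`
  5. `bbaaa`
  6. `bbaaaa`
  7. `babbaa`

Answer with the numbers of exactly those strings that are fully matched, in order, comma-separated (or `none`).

1, 2, 4, 6

1. `bbabab` → match
2. `baba` → match
3. `bba` → no match
4. `aababbbbba` → match
5. `bbaaa` → no match
6. `bbaaaa` → match
7. `babbaa` → no match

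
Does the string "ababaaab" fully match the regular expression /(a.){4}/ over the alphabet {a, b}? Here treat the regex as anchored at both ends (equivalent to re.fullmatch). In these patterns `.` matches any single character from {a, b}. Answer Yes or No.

Yes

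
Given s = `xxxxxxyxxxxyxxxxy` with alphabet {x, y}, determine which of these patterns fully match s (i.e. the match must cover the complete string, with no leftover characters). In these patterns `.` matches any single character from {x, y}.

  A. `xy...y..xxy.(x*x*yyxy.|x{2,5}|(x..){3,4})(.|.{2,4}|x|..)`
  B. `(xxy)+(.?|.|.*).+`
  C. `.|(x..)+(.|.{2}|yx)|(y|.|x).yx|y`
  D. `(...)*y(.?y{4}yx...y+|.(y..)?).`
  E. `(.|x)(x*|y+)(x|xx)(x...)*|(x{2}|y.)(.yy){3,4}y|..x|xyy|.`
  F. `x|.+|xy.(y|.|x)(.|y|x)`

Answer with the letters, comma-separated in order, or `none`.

E, F

A → no match — must start with `xy`
B → no match — must start with `xxy`
C → no match
D → no match
E → match
F → match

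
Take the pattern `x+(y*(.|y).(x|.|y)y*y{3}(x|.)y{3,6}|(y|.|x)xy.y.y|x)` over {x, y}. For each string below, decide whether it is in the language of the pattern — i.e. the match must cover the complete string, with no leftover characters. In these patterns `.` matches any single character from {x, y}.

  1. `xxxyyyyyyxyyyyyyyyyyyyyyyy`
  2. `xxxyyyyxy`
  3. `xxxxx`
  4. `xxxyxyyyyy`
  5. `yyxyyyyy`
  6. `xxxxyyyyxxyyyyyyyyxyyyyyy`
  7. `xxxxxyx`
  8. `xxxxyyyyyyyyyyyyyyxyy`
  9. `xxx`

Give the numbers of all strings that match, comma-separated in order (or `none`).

1, 3, 4, 6, 9

1 → match
2 → no match
3 → match
4 → match
5 → no match — must start with `x`
6 → match
7 → no match
8 → no match
9 → match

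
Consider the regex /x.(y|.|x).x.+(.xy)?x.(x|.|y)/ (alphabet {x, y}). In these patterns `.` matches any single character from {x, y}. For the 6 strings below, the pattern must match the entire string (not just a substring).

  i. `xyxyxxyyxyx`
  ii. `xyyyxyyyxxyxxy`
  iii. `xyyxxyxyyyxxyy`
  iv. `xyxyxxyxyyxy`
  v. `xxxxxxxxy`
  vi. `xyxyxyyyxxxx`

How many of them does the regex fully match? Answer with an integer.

5

i. `xyxyxxyyxyx` → match
ii → match
iii → match
iv. `xyxyxxyxyyxy` → no match
v. `xxxxxxxxy` → match
vi. `xyxyxyyyxxxx` → match
Total matched: 5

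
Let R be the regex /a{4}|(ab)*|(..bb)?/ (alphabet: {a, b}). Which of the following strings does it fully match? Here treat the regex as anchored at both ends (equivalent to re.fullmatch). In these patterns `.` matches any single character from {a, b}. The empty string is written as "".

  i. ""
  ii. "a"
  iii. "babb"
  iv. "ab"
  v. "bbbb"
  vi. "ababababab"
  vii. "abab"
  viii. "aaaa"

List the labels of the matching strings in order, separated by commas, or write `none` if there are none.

i → match
ii → no match
iii → match
iv → match
v → match
vi → match
vii → match
viii → match

i, iii, iv, v, vi, vii, viii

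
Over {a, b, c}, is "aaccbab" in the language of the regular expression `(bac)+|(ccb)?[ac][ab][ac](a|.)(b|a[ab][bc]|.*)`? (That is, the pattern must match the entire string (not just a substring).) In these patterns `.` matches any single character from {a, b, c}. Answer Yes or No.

Yes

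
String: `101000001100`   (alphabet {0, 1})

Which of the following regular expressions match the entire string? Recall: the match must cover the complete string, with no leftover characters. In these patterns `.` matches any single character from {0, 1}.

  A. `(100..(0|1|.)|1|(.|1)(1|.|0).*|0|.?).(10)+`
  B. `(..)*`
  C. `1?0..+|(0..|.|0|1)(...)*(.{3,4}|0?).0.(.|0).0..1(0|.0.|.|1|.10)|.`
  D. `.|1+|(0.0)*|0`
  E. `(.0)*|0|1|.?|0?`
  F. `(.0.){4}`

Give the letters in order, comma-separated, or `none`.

B, C, F

A → no match — must end with `10`
B → match
C → match
D → no match
E → no match
F → match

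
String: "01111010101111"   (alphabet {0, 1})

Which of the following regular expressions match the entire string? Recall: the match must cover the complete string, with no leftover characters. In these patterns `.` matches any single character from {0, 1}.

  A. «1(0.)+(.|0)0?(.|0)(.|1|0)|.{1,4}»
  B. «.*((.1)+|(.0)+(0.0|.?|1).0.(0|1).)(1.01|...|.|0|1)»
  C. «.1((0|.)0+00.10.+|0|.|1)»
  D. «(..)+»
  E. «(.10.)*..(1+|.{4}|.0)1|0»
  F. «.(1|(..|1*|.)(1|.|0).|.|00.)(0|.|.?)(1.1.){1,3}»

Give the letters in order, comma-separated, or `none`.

A → no match
B → match
C → no match
D → match
E → no match
F → match

B, D, F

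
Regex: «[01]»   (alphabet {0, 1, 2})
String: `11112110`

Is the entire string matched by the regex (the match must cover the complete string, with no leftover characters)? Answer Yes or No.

No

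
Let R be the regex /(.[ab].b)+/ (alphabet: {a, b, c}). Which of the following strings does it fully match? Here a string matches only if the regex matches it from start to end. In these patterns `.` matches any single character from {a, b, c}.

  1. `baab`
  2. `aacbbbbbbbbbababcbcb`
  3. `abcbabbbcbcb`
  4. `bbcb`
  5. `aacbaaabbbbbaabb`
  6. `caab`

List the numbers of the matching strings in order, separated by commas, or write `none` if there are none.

1, 2, 3, 4, 5, 6

1 → match
2 → match
3 → match
4 → match
5 → match
6 → match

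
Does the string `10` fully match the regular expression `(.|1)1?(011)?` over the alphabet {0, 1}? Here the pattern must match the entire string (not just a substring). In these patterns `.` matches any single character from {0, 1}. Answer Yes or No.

No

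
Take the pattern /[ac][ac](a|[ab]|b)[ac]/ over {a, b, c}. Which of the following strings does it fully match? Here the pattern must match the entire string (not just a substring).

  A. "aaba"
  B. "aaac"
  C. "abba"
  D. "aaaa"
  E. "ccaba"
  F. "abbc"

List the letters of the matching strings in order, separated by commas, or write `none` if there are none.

A → match
B → match
C → no match
D → match
E → no match
F → no match

A, B, D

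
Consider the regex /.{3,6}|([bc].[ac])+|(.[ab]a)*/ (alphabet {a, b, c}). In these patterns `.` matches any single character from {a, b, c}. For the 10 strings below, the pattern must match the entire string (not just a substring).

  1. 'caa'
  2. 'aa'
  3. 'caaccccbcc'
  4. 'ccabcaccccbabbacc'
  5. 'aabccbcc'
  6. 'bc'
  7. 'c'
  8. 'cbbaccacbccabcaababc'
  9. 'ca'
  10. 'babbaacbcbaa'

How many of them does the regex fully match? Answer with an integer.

1 → match
2 → no match
3 → no match
4 → no match
5 → no match
6 → no match
7 → no match
8 → no match
9 → no match
10 → no match
Total matched: 1

1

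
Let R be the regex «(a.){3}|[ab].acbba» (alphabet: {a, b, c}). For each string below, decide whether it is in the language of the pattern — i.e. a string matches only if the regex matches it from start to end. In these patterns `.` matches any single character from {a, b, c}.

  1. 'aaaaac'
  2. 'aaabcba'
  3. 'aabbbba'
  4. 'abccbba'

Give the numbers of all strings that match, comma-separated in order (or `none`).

1. 'aaaaac' → match
2. 'aaabcba' → no match
3. 'aabbbba' → no match
4. 'abccbba' → no match

1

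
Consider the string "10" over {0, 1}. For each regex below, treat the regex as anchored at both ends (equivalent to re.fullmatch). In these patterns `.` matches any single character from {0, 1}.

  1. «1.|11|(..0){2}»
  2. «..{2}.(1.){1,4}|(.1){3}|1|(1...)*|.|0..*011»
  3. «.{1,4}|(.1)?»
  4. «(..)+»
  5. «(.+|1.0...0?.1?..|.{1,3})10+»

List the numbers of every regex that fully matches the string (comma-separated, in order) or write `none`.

1, 3, 4

1 → match
2 → no match
3 → match
4 → match
5 → no match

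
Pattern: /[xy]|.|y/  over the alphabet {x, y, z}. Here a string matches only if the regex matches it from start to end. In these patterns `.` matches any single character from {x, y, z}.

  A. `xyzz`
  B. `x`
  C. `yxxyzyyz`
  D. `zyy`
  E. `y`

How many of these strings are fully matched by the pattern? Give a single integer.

2

A. `xyzz` → no match
B. `x` → match
C. `yxxyzyyz` → no match
D. `zyy` → no match
E. `y` → match
Total matched: 2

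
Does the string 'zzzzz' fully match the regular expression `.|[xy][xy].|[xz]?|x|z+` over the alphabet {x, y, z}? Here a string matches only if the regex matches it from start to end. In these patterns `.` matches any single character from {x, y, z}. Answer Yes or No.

Yes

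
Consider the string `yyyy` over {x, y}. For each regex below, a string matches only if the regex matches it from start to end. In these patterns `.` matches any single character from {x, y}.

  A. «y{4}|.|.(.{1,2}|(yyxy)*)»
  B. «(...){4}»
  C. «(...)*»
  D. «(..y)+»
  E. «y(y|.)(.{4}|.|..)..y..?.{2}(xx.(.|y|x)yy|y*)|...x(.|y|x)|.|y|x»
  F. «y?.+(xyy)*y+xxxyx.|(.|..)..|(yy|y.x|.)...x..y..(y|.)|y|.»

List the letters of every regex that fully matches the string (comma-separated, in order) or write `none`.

A, F

A → match
B → no match
C → no match
D → no match
E → no match
F → match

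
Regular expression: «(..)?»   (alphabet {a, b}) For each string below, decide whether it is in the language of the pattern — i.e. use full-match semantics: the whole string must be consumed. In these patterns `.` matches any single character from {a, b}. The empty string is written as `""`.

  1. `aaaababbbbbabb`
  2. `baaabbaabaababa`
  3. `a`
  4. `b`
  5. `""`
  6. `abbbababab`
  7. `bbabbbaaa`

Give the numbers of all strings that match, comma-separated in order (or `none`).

5

1 → no match
2 → no match
3 → no match
4 → no match
5 → match
6 → no match
7 → no match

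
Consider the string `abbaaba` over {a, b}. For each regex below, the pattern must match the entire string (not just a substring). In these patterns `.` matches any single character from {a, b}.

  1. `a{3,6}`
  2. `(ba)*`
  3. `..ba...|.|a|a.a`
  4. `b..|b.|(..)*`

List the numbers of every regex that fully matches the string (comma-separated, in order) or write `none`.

1 → no match
2 → no match
3 → match
4 → no match

3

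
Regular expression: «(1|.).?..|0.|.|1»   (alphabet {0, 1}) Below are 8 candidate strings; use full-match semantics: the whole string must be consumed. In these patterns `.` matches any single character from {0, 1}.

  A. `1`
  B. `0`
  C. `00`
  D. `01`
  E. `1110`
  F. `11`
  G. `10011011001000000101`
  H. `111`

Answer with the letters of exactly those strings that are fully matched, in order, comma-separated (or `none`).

A. `1` → match
B. `0` → match
C. `00` → match
D. `01` → match
E. `1110` → match
F. `11` → no match
G → no match
H. `111` → match

A, B, C, D, E, H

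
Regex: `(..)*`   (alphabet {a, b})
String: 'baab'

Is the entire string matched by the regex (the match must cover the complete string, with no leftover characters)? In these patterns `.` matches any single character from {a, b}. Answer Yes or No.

Yes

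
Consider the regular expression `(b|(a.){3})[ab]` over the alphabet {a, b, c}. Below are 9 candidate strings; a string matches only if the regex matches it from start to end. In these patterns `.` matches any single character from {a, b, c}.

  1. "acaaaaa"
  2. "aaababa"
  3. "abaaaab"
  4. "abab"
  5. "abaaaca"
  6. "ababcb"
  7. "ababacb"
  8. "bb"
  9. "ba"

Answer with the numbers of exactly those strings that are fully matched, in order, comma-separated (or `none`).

1, 2, 3, 5, 7, 8, 9

1 → match
2 → match
3 → match
4 → no match
5 → match
6 → no match
7 → match
8 → match
9 → match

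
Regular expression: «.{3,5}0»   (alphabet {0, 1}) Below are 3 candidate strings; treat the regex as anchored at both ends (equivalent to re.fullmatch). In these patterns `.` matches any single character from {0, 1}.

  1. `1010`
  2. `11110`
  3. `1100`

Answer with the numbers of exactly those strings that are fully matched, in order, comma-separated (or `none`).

1, 2, 3

1 → match
2 → match
3 → match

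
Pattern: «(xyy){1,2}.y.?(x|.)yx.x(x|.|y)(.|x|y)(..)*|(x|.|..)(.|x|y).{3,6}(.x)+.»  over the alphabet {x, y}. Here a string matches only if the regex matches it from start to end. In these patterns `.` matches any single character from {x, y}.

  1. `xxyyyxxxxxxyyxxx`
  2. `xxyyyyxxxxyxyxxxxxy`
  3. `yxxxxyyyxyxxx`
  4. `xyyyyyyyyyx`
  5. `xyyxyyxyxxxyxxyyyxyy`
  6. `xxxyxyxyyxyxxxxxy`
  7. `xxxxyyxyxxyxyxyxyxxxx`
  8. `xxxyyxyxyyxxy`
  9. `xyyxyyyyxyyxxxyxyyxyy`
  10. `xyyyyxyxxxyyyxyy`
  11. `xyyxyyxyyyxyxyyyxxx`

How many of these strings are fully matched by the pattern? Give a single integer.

1 → no match
2 → match
3 → no match
4 → no match
5 → no match
6 → match
7 → match
8 → no match
9 → no match
10 → match
11 → match
Total matched: 5

5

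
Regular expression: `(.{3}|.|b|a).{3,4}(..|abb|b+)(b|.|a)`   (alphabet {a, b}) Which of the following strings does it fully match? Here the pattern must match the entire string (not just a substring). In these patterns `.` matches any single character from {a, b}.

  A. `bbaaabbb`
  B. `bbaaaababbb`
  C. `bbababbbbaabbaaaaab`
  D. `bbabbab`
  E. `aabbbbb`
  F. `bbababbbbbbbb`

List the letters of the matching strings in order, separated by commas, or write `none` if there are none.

A, B, D, E, F

A → match
B → match
C → no match
D → match
E → match
F → match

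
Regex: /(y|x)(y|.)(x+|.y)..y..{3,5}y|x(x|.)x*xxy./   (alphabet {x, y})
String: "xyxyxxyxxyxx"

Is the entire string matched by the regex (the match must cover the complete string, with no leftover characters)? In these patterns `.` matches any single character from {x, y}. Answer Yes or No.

No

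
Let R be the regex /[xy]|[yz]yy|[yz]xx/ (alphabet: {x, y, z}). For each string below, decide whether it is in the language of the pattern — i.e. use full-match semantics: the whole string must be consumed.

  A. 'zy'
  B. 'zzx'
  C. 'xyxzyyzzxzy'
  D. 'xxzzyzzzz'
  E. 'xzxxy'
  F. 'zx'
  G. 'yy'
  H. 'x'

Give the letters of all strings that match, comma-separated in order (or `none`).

A → no match
B → no match
C → no match
D → no match
E → no match
F → no match
G → no match
H → match

H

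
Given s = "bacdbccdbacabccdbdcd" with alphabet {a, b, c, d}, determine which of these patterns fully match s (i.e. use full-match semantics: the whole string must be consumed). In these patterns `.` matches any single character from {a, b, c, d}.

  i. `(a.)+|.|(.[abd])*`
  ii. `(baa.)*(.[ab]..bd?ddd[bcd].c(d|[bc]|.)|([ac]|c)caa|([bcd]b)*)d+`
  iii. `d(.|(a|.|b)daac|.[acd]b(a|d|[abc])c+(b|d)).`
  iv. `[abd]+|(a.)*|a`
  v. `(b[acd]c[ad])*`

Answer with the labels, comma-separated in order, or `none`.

v

i → no match
ii → no match
iii → no match — must start with "d"
iv → no match
v → match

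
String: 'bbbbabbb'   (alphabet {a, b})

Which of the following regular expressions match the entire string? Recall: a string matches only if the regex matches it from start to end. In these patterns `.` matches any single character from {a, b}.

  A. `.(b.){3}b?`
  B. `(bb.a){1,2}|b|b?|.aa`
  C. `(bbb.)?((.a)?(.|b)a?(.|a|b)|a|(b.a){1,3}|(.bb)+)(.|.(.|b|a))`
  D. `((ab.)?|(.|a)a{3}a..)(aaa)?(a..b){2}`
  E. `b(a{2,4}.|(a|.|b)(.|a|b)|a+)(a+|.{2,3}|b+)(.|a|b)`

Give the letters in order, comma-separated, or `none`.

A → match
B → no match
C → match
D → no match
E → no match

A, C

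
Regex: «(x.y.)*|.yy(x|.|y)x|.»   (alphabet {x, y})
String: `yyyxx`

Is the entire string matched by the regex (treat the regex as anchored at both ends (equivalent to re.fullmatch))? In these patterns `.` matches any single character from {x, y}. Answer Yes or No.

Yes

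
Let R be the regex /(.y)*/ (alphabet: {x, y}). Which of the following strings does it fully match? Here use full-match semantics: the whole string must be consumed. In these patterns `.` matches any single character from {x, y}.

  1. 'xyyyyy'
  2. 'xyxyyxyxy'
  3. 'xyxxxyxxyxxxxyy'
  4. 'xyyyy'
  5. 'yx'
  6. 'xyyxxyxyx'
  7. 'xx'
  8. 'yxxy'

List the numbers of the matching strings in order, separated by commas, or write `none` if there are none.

1 → match
2 → no match
3 → no match
4 → no match
5 → no match
6 → no match
7 → no match
8 → no match

1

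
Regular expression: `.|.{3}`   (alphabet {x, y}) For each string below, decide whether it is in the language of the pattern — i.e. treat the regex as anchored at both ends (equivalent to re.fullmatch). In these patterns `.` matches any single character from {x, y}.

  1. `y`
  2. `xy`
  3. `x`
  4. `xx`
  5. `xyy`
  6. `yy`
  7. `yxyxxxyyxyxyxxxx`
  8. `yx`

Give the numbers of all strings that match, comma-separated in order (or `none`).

1 → match
2 → no match
3 → match
4 → no match
5 → match
6 → no match
7 → no match
8 → no match

1, 3, 5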